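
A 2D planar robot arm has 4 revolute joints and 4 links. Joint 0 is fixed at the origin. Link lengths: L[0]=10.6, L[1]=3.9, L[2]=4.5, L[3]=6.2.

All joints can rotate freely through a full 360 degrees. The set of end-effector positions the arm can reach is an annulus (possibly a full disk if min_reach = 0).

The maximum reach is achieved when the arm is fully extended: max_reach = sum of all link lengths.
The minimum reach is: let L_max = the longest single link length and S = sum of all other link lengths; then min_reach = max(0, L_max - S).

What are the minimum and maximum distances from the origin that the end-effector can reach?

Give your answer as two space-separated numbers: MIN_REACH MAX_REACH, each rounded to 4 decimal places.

Answer: 0.0000 25.2000

Derivation:
Link lengths: [10.6, 3.9, 4.5, 6.2]
max_reach = 10.6 + 3.9 + 4.5 + 6.2 = 25.2
L_max = max([10.6, 3.9, 4.5, 6.2]) = 10.6
S (sum of others) = 25.2 - 10.6 = 14.6
min_reach = max(0, 10.6 - 14.6) = max(0, -4) = 0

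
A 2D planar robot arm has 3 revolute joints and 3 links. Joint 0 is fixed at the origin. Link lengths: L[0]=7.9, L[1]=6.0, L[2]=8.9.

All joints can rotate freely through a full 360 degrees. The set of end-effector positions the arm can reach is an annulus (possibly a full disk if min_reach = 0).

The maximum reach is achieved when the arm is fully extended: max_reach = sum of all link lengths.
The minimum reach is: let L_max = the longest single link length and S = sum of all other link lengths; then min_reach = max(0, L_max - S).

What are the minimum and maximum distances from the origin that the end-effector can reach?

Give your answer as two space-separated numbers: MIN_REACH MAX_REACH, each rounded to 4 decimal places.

Link lengths: [7.9, 6.0, 8.9]
max_reach = 7.9 + 6 + 8.9 = 22.8
L_max = max([7.9, 6.0, 8.9]) = 8.9
S (sum of others) = 22.8 - 8.9 = 13.9
min_reach = max(0, 8.9 - 13.9) = max(0, -5) = 0

Answer: 0.0000 22.8000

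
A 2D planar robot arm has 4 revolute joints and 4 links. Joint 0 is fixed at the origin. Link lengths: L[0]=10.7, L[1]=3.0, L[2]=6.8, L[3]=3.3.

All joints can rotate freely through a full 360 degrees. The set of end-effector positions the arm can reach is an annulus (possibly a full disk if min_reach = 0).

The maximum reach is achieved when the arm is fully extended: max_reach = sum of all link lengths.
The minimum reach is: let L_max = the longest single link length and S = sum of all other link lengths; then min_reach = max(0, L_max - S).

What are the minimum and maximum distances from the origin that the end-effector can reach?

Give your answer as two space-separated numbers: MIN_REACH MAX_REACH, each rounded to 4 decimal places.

Answer: 0.0000 23.8000

Derivation:
Link lengths: [10.7, 3.0, 6.8, 3.3]
max_reach = 10.7 + 3 + 6.8 + 3.3 = 23.8
L_max = max([10.7, 3.0, 6.8, 3.3]) = 10.7
S (sum of others) = 23.8 - 10.7 = 13.1
min_reach = max(0, 10.7 - 13.1) = max(0, -2.4) = 0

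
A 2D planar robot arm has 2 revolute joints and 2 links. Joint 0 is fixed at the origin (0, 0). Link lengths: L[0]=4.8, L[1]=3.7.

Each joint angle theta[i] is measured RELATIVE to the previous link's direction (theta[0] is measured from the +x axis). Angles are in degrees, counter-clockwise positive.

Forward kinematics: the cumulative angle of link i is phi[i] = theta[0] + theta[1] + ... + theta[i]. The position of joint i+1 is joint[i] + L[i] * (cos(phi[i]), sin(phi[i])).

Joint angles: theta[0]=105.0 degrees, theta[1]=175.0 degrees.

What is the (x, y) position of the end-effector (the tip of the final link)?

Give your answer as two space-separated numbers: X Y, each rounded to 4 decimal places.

Answer: -0.5998 0.9927

Derivation:
joint[0] = (0.0000, 0.0000)  (base)
link 0: phi[0] = 105 = 105 deg
  cos(105 deg) = -0.2588, sin(105 deg) = 0.9659
  joint[1] = (0.0000, 0.0000) + 4.8 * (-0.2588, 0.9659) = (0.0000 + -1.2423, 0.0000 + 4.6364) = (-1.2423, 4.6364)
link 1: phi[1] = 105 + 175 = 280 deg
  cos(280 deg) = 0.1736, sin(280 deg) = -0.9848
  joint[2] = (-1.2423, 4.6364) + 3.7 * (0.1736, -0.9848) = (-1.2423 + 0.6425, 4.6364 + -3.6438) = (-0.5998, 0.9927)
End effector: (-0.5998, 0.9927)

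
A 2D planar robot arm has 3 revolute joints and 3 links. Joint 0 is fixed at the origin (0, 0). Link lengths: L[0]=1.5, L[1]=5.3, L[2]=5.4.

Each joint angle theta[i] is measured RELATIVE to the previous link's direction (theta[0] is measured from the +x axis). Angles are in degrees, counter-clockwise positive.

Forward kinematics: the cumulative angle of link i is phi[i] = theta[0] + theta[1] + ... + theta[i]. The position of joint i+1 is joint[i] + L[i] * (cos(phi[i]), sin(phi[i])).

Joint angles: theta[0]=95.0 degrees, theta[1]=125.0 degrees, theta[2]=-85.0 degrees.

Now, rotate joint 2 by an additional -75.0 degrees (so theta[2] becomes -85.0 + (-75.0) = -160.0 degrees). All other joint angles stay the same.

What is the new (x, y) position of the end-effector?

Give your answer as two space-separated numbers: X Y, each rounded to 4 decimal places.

Answer: -1.4908 2.7641

Derivation:
joint[0] = (0.0000, 0.0000)  (base)
link 0: phi[0] = 95 = 95 deg
  cos(95 deg) = -0.0872, sin(95 deg) = 0.9962
  joint[1] = (0.0000, 0.0000) + 1.5 * (-0.0872, 0.9962) = (0.0000 + -0.1307, 0.0000 + 1.4943) = (-0.1307, 1.4943)
link 1: phi[1] = 95 + 125 = 220 deg
  cos(220 deg) = -0.7660, sin(220 deg) = -0.6428
  joint[2] = (-0.1307, 1.4943) + 5.3 * (-0.7660, -0.6428) = (-0.1307 + -4.0600, 1.4943 + -3.4068) = (-4.1908, -1.9125)
link 2: phi[2] = 95 + 125 + -160 = 60 deg
  cos(60 deg) = 0.5000, sin(60 deg) = 0.8660
  joint[3] = (-4.1908, -1.9125) + 5.4 * (0.5000, 0.8660) = (-4.1908 + 2.7000, -1.9125 + 4.6765) = (-1.4908, 2.7641)
End effector: (-1.4908, 2.7641)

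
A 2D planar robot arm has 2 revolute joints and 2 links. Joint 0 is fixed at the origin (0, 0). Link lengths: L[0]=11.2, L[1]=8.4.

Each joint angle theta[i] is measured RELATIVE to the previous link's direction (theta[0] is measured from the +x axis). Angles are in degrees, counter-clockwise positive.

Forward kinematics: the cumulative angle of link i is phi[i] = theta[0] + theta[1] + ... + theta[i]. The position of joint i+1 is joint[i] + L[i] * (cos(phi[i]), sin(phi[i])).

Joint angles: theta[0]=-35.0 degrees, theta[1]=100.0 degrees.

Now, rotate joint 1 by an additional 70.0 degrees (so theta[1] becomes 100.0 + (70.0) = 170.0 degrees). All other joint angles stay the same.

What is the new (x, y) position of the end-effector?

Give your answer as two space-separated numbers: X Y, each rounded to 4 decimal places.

Answer: 3.2348 -0.4844

Derivation:
joint[0] = (0.0000, 0.0000)  (base)
link 0: phi[0] = -35 = -35 deg
  cos(-35 deg) = 0.8192, sin(-35 deg) = -0.5736
  joint[1] = (0.0000, 0.0000) + 11.2 * (0.8192, -0.5736) = (0.0000 + 9.1745, 0.0000 + -6.4241) = (9.1745, -6.4241)
link 1: phi[1] = -35 + 170 = 135 deg
  cos(135 deg) = -0.7071, sin(135 deg) = 0.7071
  joint[2] = (9.1745, -6.4241) + 8.4 * (-0.7071, 0.7071) = (9.1745 + -5.9397, -6.4241 + 5.9397) = (3.2348, -0.4844)
End effector: (3.2348, -0.4844)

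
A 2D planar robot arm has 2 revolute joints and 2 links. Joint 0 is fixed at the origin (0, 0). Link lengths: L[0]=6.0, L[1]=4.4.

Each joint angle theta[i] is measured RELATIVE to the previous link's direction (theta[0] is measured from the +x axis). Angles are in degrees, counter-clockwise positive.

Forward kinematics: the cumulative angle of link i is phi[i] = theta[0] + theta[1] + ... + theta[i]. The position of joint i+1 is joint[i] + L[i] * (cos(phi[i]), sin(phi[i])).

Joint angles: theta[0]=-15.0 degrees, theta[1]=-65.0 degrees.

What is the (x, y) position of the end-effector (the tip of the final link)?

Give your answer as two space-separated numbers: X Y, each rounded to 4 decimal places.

joint[0] = (0.0000, 0.0000)  (base)
link 0: phi[0] = -15 = -15 deg
  cos(-15 deg) = 0.9659, sin(-15 deg) = -0.2588
  joint[1] = (0.0000, 0.0000) + 6 * (0.9659, -0.2588) = (0.0000 + 5.7956, 0.0000 + -1.5529) = (5.7956, -1.5529)
link 1: phi[1] = -15 + -65 = -80 deg
  cos(-80 deg) = 0.1736, sin(-80 deg) = -0.9848
  joint[2] = (5.7956, -1.5529) + 4.4 * (0.1736, -0.9848) = (5.7956 + 0.7641, -1.5529 + -4.3332) = (6.5596, -5.8861)
End effector: (6.5596, -5.8861)

Answer: 6.5596 -5.8861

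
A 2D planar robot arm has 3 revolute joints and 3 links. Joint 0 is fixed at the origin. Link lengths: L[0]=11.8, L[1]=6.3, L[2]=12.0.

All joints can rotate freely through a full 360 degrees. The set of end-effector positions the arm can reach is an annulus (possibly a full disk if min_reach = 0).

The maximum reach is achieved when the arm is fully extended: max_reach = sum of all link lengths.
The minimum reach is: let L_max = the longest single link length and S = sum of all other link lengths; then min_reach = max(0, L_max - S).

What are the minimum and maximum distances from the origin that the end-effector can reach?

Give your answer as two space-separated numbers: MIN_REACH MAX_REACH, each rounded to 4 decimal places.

Answer: 0.0000 30.1000

Derivation:
Link lengths: [11.8, 6.3, 12.0]
max_reach = 11.8 + 6.3 + 12 = 30.1
L_max = max([11.8, 6.3, 12.0]) = 12
S (sum of others) = 30.1 - 12 = 18.1
min_reach = max(0, 12 - 18.1) = max(0, -6.1) = 0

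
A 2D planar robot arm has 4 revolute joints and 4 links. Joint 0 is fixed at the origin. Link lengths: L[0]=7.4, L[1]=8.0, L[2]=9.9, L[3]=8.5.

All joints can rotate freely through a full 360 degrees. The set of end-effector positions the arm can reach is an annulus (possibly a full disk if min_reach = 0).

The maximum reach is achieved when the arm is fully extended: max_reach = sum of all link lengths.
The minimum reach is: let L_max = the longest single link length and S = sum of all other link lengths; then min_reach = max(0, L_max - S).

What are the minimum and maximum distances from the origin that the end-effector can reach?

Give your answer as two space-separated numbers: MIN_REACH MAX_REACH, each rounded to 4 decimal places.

Answer: 0.0000 33.8000

Derivation:
Link lengths: [7.4, 8.0, 9.9, 8.5]
max_reach = 7.4 + 8 + 9.9 + 8.5 = 33.8
L_max = max([7.4, 8.0, 9.9, 8.5]) = 9.9
S (sum of others) = 33.8 - 9.9 = 23.9
min_reach = max(0, 9.9 - 23.9) = max(0, -14) = 0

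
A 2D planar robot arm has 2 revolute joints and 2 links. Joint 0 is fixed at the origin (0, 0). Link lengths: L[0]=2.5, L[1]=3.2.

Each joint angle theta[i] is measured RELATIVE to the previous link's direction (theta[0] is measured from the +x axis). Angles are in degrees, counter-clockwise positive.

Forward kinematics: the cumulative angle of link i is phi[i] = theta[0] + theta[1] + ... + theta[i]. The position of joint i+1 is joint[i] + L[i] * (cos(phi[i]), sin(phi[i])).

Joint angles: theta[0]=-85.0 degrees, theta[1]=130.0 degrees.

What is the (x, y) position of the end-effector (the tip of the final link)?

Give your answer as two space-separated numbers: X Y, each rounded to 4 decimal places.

Answer: 2.4806 -0.2277

Derivation:
joint[0] = (0.0000, 0.0000)  (base)
link 0: phi[0] = -85 = -85 deg
  cos(-85 deg) = 0.0872, sin(-85 deg) = -0.9962
  joint[1] = (0.0000, 0.0000) + 2.5 * (0.0872, -0.9962) = (0.0000 + 0.2179, 0.0000 + -2.4905) = (0.2179, -2.4905)
link 1: phi[1] = -85 + 130 = 45 deg
  cos(45 deg) = 0.7071, sin(45 deg) = 0.7071
  joint[2] = (0.2179, -2.4905) + 3.2 * (0.7071, 0.7071) = (0.2179 + 2.2627, -2.4905 + 2.2627) = (2.4806, -0.2277)
End effector: (2.4806, -0.2277)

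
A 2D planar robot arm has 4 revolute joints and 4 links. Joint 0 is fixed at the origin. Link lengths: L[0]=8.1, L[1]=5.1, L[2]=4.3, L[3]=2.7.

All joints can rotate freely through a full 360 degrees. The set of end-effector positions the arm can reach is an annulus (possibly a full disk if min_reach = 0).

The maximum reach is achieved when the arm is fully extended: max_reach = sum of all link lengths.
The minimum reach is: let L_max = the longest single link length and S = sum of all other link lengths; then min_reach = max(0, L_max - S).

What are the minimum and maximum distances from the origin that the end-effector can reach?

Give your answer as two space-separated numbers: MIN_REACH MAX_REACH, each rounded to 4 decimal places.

Answer: 0.0000 20.2000

Derivation:
Link lengths: [8.1, 5.1, 4.3, 2.7]
max_reach = 8.1 + 5.1 + 4.3 + 2.7 = 20.2
L_max = max([8.1, 5.1, 4.3, 2.7]) = 8.1
S (sum of others) = 20.2 - 8.1 = 12.1
min_reach = max(0, 8.1 - 12.1) = max(0, -4) = 0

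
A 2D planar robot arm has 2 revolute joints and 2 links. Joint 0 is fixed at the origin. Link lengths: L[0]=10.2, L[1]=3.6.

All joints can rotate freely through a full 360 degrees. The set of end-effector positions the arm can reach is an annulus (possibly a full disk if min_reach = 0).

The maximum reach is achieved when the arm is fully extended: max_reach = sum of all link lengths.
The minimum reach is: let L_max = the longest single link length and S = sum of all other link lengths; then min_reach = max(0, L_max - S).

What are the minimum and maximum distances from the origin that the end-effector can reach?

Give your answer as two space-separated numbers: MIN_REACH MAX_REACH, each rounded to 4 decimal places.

Answer: 6.6000 13.8000

Derivation:
Link lengths: [10.2, 3.6]
max_reach = 10.2 + 3.6 = 13.8
L_max = max([10.2, 3.6]) = 10.2
S (sum of others) = 13.8 - 10.2 = 3.6
min_reach = max(0, 10.2 - 3.6) = max(0, 6.6) = 6.6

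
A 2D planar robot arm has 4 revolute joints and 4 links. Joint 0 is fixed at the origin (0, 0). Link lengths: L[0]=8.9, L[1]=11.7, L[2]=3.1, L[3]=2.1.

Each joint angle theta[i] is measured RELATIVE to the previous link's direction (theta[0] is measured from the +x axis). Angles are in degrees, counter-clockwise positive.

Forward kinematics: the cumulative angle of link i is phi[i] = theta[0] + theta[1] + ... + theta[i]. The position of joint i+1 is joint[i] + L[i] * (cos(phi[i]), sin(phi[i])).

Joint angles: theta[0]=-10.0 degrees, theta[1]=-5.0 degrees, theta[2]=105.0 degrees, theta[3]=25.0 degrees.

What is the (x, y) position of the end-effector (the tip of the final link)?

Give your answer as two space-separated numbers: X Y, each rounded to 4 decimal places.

Answer: 19.1786 0.4296

Derivation:
joint[0] = (0.0000, 0.0000)  (base)
link 0: phi[0] = -10 = -10 deg
  cos(-10 deg) = 0.9848, sin(-10 deg) = -0.1736
  joint[1] = (0.0000, 0.0000) + 8.9 * (0.9848, -0.1736) = (0.0000 + 8.7648, 0.0000 + -1.5455) = (8.7648, -1.5455)
link 1: phi[1] = -10 + -5 = -15 deg
  cos(-15 deg) = 0.9659, sin(-15 deg) = -0.2588
  joint[2] = (8.7648, -1.5455) + 11.7 * (0.9659, -0.2588) = (8.7648 + 11.3013, -1.5455 + -3.0282) = (20.0661, -4.5737)
link 2: phi[2] = -10 + -5 + 105 = 90 deg
  cos(90 deg) = 0.0000, sin(90 deg) = 1.0000
  joint[3] = (20.0661, -4.5737) + 3.1 * (0.0000, 1.0000) = (20.0661 + 0.0000, -4.5737 + 3.1000) = (20.0661, -1.4737)
link 3: phi[3] = -10 + -5 + 105 + 25 = 115 deg
  cos(115 deg) = -0.4226, sin(115 deg) = 0.9063
  joint[4] = (20.0661, -1.4737) + 2.1 * (-0.4226, 0.9063) = (20.0661 + -0.8875, -1.4737 + 1.9032) = (19.1786, 0.4296)
End effector: (19.1786, 0.4296)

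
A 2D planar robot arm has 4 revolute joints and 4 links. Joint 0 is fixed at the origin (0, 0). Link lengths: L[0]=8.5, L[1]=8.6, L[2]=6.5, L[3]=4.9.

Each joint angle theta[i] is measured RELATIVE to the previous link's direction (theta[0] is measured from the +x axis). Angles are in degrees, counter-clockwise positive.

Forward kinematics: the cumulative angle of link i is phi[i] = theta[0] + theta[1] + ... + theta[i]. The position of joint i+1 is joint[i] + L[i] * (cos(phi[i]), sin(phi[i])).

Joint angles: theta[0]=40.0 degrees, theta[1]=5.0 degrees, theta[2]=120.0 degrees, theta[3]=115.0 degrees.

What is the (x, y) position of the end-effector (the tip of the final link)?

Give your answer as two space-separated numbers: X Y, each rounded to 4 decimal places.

Answer: 7.1649 8.4016

Derivation:
joint[0] = (0.0000, 0.0000)  (base)
link 0: phi[0] = 40 = 40 deg
  cos(40 deg) = 0.7660, sin(40 deg) = 0.6428
  joint[1] = (0.0000, 0.0000) + 8.5 * (0.7660, 0.6428) = (0.0000 + 6.5114, 0.0000 + 5.4637) = (6.5114, 5.4637)
link 1: phi[1] = 40 + 5 = 45 deg
  cos(45 deg) = 0.7071, sin(45 deg) = 0.7071
  joint[2] = (6.5114, 5.4637) + 8.6 * (0.7071, 0.7071) = (6.5114 + 6.0811, 5.4637 + 6.0811) = (12.5925, 11.5448)
link 2: phi[2] = 40 + 5 + 120 = 165 deg
  cos(165 deg) = -0.9659, sin(165 deg) = 0.2588
  joint[3] = (12.5925, 11.5448) + 6.5 * (-0.9659, 0.2588) = (12.5925 + -6.2785, 11.5448 + 1.6823) = (6.3140, 13.2271)
link 3: phi[3] = 40 + 5 + 120 + 115 = 280 deg
  cos(280 deg) = 0.1736, sin(280 deg) = -0.9848
  joint[4] = (6.3140, 13.2271) + 4.9 * (0.1736, -0.9848) = (6.3140 + 0.8509, 13.2271 + -4.8256) = (7.1649, 8.4016)
End effector: (7.1649, 8.4016)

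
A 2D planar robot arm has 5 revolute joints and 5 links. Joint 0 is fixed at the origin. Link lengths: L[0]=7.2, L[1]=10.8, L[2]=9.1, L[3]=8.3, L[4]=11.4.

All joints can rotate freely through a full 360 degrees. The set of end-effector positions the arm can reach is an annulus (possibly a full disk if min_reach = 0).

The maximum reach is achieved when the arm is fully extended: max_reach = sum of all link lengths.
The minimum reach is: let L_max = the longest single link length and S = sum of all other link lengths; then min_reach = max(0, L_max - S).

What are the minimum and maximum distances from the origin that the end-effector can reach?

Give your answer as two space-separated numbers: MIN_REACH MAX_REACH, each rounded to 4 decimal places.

Answer: 0.0000 46.8000

Derivation:
Link lengths: [7.2, 10.8, 9.1, 8.3, 11.4]
max_reach = 7.2 + 10.8 + 9.1 + 8.3 + 11.4 = 46.8
L_max = max([7.2, 10.8, 9.1, 8.3, 11.4]) = 11.4
S (sum of others) = 46.8 - 11.4 = 35.4
min_reach = max(0, 11.4 - 35.4) = max(0, -24) = 0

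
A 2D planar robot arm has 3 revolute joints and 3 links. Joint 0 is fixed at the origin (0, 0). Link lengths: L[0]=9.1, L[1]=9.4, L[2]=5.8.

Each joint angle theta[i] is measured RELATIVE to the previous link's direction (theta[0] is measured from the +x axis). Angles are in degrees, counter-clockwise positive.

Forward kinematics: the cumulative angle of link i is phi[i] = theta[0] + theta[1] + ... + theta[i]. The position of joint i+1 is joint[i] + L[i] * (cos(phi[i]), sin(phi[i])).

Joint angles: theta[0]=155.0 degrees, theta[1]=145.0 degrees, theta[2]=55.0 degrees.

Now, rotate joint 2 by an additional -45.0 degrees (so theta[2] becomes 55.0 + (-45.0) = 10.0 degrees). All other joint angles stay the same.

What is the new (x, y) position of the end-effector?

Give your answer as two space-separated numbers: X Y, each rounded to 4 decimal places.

Answer: 0.1808 -8.7379

Derivation:
joint[0] = (0.0000, 0.0000)  (base)
link 0: phi[0] = 155 = 155 deg
  cos(155 deg) = -0.9063, sin(155 deg) = 0.4226
  joint[1] = (0.0000, 0.0000) + 9.1 * (-0.9063, 0.4226) = (0.0000 + -8.2474, 0.0000 + 3.8458) = (-8.2474, 3.8458)
link 1: phi[1] = 155 + 145 = 300 deg
  cos(300 deg) = 0.5000, sin(300 deg) = -0.8660
  joint[2] = (-8.2474, 3.8458) + 9.4 * (0.5000, -0.8660) = (-8.2474 + 4.7000, 3.8458 + -8.1406) = (-3.5474, -4.2948)
link 2: phi[2] = 155 + 145 + 10 = 310 deg
  cos(310 deg) = 0.6428, sin(310 deg) = -0.7660
  joint[3] = (-3.5474, -4.2948) + 5.8 * (0.6428, -0.7660) = (-3.5474 + 3.7282, -4.2948 + -4.4431) = (0.1808, -8.7379)
End effector: (0.1808, -8.7379)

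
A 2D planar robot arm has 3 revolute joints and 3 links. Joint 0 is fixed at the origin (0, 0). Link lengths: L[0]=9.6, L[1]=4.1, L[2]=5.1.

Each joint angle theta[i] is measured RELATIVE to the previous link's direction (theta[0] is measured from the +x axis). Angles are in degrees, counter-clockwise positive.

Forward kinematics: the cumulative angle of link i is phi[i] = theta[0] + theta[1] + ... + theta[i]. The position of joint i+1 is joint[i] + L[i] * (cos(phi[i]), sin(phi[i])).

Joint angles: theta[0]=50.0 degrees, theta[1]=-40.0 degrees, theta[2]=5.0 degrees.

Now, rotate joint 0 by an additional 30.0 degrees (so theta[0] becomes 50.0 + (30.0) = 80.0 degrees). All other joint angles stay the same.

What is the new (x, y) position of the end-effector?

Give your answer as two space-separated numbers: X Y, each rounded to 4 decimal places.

joint[0] = (0.0000, 0.0000)  (base)
link 0: phi[0] = 80 = 80 deg
  cos(80 deg) = 0.1736, sin(80 deg) = 0.9848
  joint[1] = (0.0000, 0.0000) + 9.6 * (0.1736, 0.9848) = (0.0000 + 1.6670, 0.0000 + 9.4542) = (1.6670, 9.4542)
link 1: phi[1] = 80 + -40 = 40 deg
  cos(40 deg) = 0.7660, sin(40 deg) = 0.6428
  joint[2] = (1.6670, 9.4542) + 4.1 * (0.7660, 0.6428) = (1.6670 + 3.1408, 9.4542 + 2.6354) = (4.8078, 12.0896)
link 2: phi[2] = 80 + -40 + 5 = 45 deg
  cos(45 deg) = 0.7071, sin(45 deg) = 0.7071
  joint[3] = (4.8078, 12.0896) + 5.1 * (0.7071, 0.7071) = (4.8078 + 3.6062, 12.0896 + 3.6062) = (8.4140, 15.6958)
End effector: (8.4140, 15.6958)

Answer: 8.4140 15.6958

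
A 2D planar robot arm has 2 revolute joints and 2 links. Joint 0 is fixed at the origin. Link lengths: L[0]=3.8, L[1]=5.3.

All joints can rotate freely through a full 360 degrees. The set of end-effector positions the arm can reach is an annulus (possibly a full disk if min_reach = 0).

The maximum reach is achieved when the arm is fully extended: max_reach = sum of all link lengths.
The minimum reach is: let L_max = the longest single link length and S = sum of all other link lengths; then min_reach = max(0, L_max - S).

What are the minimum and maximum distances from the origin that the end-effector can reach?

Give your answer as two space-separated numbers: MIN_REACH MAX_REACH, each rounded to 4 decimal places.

Link lengths: [3.8, 5.3]
max_reach = 3.8 + 5.3 = 9.1
L_max = max([3.8, 5.3]) = 5.3
S (sum of others) = 9.1 - 5.3 = 3.8
min_reach = max(0, 5.3 - 3.8) = max(0, 1.5) = 1.5

Answer: 1.5000 9.1000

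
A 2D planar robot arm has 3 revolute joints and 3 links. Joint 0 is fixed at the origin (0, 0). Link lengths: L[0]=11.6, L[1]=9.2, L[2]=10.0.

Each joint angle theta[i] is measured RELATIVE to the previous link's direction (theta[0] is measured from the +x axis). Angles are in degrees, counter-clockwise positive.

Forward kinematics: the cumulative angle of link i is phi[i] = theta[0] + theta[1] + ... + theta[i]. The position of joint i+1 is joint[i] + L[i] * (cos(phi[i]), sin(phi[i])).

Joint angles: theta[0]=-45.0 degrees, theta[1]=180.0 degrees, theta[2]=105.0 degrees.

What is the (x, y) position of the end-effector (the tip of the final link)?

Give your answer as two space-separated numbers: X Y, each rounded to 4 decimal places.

Answer: -3.3029 -10.3573

Derivation:
joint[0] = (0.0000, 0.0000)  (base)
link 0: phi[0] = -45 = -45 deg
  cos(-45 deg) = 0.7071, sin(-45 deg) = -0.7071
  joint[1] = (0.0000, 0.0000) + 11.6 * (0.7071, -0.7071) = (0.0000 + 8.2024, 0.0000 + -8.2024) = (8.2024, -8.2024)
link 1: phi[1] = -45 + 180 = 135 deg
  cos(135 deg) = -0.7071, sin(135 deg) = 0.7071
  joint[2] = (8.2024, -8.2024) + 9.2 * (-0.7071, 0.7071) = (8.2024 + -6.5054, -8.2024 + 6.5054) = (1.6971, -1.6971)
link 2: phi[2] = -45 + 180 + 105 = 240 deg
  cos(240 deg) = -0.5000, sin(240 deg) = -0.8660
  joint[3] = (1.6971, -1.6971) + 10 * (-0.5000, -0.8660) = (1.6971 + -5.0000, -1.6971 + -8.6603) = (-3.3029, -10.3573)
End effector: (-3.3029, -10.3573)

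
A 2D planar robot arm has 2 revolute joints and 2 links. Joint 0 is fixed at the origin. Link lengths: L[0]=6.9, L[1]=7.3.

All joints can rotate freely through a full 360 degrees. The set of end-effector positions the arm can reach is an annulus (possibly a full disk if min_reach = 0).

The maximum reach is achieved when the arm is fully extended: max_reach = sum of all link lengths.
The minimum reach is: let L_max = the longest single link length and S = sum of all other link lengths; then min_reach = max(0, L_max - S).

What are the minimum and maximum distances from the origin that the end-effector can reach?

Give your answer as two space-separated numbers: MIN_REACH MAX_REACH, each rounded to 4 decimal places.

Answer: 0.4000 14.2000

Derivation:
Link lengths: [6.9, 7.3]
max_reach = 6.9 + 7.3 = 14.2
L_max = max([6.9, 7.3]) = 7.3
S (sum of others) = 14.2 - 7.3 = 6.9
min_reach = max(0, 7.3 - 6.9) = max(0, 0.4) = 0.4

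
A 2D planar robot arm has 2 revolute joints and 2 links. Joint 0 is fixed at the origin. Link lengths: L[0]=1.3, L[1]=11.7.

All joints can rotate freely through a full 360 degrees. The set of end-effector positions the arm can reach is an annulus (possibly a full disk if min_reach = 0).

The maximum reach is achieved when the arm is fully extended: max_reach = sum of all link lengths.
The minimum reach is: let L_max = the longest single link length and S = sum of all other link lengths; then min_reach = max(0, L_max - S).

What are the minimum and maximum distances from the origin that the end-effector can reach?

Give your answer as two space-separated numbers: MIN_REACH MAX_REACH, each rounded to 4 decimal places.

Answer: 10.4000 13.0000

Derivation:
Link lengths: [1.3, 11.7]
max_reach = 1.3 + 11.7 = 13
L_max = max([1.3, 11.7]) = 11.7
S (sum of others) = 13 - 11.7 = 1.3
min_reach = max(0, 11.7 - 1.3) = max(0, 10.4) = 10.4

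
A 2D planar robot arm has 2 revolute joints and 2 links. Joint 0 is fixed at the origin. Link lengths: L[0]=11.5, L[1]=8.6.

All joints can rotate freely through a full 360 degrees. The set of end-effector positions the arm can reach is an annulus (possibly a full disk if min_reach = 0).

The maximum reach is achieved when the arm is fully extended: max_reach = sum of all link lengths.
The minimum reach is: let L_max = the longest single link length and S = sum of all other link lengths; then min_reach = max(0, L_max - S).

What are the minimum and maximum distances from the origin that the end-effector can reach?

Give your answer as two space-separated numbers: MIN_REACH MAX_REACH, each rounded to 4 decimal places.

Link lengths: [11.5, 8.6]
max_reach = 11.5 + 8.6 = 20.1
L_max = max([11.5, 8.6]) = 11.5
S (sum of others) = 20.1 - 11.5 = 8.6
min_reach = max(0, 11.5 - 8.6) = max(0, 2.9) = 2.9

Answer: 2.9000 20.1000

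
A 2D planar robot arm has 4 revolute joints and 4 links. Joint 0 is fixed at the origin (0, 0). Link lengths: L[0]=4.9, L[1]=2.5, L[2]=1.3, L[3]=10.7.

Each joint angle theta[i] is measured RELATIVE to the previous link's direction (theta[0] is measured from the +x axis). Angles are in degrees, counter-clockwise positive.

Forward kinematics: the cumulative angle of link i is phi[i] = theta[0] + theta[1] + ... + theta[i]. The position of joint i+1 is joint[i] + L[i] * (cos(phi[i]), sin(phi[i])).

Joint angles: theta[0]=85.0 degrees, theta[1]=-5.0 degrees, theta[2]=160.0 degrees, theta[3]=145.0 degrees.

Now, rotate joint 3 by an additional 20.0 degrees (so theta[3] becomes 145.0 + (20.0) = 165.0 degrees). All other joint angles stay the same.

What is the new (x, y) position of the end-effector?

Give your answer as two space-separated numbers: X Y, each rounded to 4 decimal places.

joint[0] = (0.0000, 0.0000)  (base)
link 0: phi[0] = 85 = 85 deg
  cos(85 deg) = 0.0872, sin(85 deg) = 0.9962
  joint[1] = (0.0000, 0.0000) + 4.9 * (0.0872, 0.9962) = (0.0000 + 0.4271, 0.0000 + 4.8814) = (0.4271, 4.8814)
link 1: phi[1] = 85 + -5 = 80 deg
  cos(80 deg) = 0.1736, sin(80 deg) = 0.9848
  joint[2] = (0.4271, 4.8814) + 2.5 * (0.1736, 0.9848) = (0.4271 + 0.4341, 4.8814 + 2.4620) = (0.8612, 7.3434)
link 2: phi[2] = 85 + -5 + 160 = 240 deg
  cos(240 deg) = -0.5000, sin(240 deg) = -0.8660
  joint[3] = (0.8612, 7.3434) + 1.3 * (-0.5000, -0.8660) = (0.8612 + -0.6500, 7.3434 + -1.1258) = (0.2112, 6.2175)
link 3: phi[3] = 85 + -5 + 160 + 165 = 405 deg
  cos(405 deg) = 0.7071, sin(405 deg) = 0.7071
  joint[4] = (0.2112, 6.2175) + 10.7 * (0.7071, 0.7071) = (0.2112 + 7.5660, 6.2175 + 7.5660) = (7.7772, 13.7836)
End effector: (7.7772, 13.7836)

Answer: 7.7772 13.7836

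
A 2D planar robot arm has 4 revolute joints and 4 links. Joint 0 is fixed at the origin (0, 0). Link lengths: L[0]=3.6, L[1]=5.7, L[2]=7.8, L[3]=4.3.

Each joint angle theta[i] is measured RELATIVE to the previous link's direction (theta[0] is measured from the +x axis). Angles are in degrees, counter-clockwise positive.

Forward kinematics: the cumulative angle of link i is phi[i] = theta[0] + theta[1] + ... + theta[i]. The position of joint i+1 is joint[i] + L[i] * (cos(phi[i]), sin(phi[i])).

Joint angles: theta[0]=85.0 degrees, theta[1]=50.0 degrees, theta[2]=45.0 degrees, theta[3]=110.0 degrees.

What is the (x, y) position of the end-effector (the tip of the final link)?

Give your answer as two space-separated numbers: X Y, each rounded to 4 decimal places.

Answer: -10.0461 3.5761

Derivation:
joint[0] = (0.0000, 0.0000)  (base)
link 0: phi[0] = 85 = 85 deg
  cos(85 deg) = 0.0872, sin(85 deg) = 0.9962
  joint[1] = (0.0000, 0.0000) + 3.6 * (0.0872, 0.9962) = (0.0000 + 0.3138, 0.0000 + 3.5863) = (0.3138, 3.5863)
link 1: phi[1] = 85 + 50 = 135 deg
  cos(135 deg) = -0.7071, sin(135 deg) = 0.7071
  joint[2] = (0.3138, 3.5863) + 5.7 * (-0.7071, 0.7071) = (0.3138 + -4.0305, 3.5863 + 4.0305) = (-3.7167, 7.6168)
link 2: phi[2] = 85 + 50 + 45 = 180 deg
  cos(180 deg) = -1.0000, sin(180 deg) = 0.0000
  joint[3] = (-3.7167, 7.6168) + 7.8 * (-1.0000, 0.0000) = (-3.7167 + -7.8000, 7.6168 + 0.0000) = (-11.5167, 7.6168)
link 3: phi[3] = 85 + 50 + 45 + 110 = 290 deg
  cos(290 deg) = 0.3420, sin(290 deg) = -0.9397
  joint[4] = (-11.5167, 7.6168) + 4.3 * (0.3420, -0.9397) = (-11.5167 + 1.4707, 7.6168 + -4.0407) = (-10.0461, 3.5761)
End effector: (-10.0461, 3.5761)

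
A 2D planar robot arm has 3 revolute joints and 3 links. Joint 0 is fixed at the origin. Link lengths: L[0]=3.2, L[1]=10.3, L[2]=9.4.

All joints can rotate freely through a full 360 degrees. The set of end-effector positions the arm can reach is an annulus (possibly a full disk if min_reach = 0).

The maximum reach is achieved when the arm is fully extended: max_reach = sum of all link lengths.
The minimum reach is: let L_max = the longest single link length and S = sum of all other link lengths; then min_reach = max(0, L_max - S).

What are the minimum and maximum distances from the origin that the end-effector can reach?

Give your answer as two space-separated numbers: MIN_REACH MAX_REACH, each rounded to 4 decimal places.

Answer: 0.0000 22.9000

Derivation:
Link lengths: [3.2, 10.3, 9.4]
max_reach = 3.2 + 10.3 + 9.4 = 22.9
L_max = max([3.2, 10.3, 9.4]) = 10.3
S (sum of others) = 22.9 - 10.3 = 12.6
min_reach = max(0, 10.3 - 12.6) = max(0, -2.3) = 0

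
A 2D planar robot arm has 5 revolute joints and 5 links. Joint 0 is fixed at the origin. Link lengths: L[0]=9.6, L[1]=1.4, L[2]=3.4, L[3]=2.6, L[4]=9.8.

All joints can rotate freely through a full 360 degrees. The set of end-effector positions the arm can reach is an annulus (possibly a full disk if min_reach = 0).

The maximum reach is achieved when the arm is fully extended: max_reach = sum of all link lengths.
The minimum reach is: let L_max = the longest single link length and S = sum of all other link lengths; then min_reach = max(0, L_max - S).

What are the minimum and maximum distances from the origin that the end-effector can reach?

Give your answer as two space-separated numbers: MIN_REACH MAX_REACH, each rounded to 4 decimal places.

Link lengths: [9.6, 1.4, 3.4, 2.6, 9.8]
max_reach = 9.6 + 1.4 + 3.4 + 2.6 + 9.8 = 26.8
L_max = max([9.6, 1.4, 3.4, 2.6, 9.8]) = 9.8
S (sum of others) = 26.8 - 9.8 = 17
min_reach = max(0, 9.8 - 17) = max(0, -7.2) = 0

Answer: 0.0000 26.8000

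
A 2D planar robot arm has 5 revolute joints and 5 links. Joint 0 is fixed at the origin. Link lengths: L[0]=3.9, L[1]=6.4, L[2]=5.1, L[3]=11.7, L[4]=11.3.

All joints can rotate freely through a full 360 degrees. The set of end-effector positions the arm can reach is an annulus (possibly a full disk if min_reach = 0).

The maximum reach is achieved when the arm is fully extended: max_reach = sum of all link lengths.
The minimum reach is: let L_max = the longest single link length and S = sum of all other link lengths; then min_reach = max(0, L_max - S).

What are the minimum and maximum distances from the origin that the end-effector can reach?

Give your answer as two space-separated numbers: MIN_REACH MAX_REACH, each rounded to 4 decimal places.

Answer: 0.0000 38.4000

Derivation:
Link lengths: [3.9, 6.4, 5.1, 11.7, 11.3]
max_reach = 3.9 + 6.4 + 5.1 + 11.7 + 11.3 = 38.4
L_max = max([3.9, 6.4, 5.1, 11.7, 11.3]) = 11.7
S (sum of others) = 38.4 - 11.7 = 26.7
min_reach = max(0, 11.7 - 26.7) = max(0, -15) = 0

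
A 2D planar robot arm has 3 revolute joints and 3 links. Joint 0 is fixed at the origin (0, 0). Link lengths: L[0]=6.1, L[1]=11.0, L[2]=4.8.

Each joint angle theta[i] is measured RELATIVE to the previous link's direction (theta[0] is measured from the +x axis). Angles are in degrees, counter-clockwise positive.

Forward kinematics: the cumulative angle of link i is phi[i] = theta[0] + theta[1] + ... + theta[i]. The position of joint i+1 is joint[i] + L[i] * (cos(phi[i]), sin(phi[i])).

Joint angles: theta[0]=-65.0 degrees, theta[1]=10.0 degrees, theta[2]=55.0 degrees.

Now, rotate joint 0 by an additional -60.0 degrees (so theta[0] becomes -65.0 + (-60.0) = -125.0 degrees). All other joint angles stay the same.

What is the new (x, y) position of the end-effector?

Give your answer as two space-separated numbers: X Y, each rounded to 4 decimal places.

joint[0] = (0.0000, 0.0000)  (base)
link 0: phi[0] = -125 = -125 deg
  cos(-125 deg) = -0.5736, sin(-125 deg) = -0.8192
  joint[1] = (0.0000, 0.0000) + 6.1 * (-0.5736, -0.8192) = (0.0000 + -3.4988, 0.0000 + -4.9968) = (-3.4988, -4.9968)
link 1: phi[1] = -125 + 10 = -115 deg
  cos(-115 deg) = -0.4226, sin(-115 deg) = -0.9063
  joint[2] = (-3.4988, -4.9968) + 11 * (-0.4226, -0.9063) = (-3.4988 + -4.6488, -4.9968 + -9.9694) = (-8.1476, -14.9662)
link 2: phi[2] = -125 + 10 + 55 = -60 deg
  cos(-60 deg) = 0.5000, sin(-60 deg) = -0.8660
  joint[3] = (-8.1476, -14.9662) + 4.8 * (0.5000, -0.8660) = (-8.1476 + 2.4000, -14.9662 + -4.1569) = (-5.7476, -19.1231)
End effector: (-5.7476, -19.1231)

Answer: -5.7476 -19.1231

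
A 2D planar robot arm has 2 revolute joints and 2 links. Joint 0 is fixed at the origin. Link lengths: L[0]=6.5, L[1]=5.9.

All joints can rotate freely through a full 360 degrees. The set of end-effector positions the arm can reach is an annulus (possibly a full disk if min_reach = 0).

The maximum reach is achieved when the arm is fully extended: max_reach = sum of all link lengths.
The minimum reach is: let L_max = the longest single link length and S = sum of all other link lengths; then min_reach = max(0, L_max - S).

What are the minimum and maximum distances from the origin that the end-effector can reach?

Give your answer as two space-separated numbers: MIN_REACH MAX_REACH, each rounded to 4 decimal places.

Answer: 0.6000 12.4000

Derivation:
Link lengths: [6.5, 5.9]
max_reach = 6.5 + 5.9 = 12.4
L_max = max([6.5, 5.9]) = 6.5
S (sum of others) = 12.4 - 6.5 = 5.9
min_reach = max(0, 6.5 - 5.9) = max(0, 0.6) = 0.6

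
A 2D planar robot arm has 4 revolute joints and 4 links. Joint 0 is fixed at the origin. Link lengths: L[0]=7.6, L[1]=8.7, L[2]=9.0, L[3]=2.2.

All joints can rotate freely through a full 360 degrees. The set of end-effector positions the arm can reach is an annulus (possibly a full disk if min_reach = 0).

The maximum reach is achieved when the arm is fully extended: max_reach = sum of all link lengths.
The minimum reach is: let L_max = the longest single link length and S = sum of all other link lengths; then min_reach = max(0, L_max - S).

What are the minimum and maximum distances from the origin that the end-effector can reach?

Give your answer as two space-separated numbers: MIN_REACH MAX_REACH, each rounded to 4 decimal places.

Answer: 0.0000 27.5000

Derivation:
Link lengths: [7.6, 8.7, 9.0, 2.2]
max_reach = 7.6 + 8.7 + 9 + 2.2 = 27.5
L_max = max([7.6, 8.7, 9.0, 2.2]) = 9
S (sum of others) = 27.5 - 9 = 18.5
min_reach = max(0, 9 - 18.5) = max(0, -9.5) = 0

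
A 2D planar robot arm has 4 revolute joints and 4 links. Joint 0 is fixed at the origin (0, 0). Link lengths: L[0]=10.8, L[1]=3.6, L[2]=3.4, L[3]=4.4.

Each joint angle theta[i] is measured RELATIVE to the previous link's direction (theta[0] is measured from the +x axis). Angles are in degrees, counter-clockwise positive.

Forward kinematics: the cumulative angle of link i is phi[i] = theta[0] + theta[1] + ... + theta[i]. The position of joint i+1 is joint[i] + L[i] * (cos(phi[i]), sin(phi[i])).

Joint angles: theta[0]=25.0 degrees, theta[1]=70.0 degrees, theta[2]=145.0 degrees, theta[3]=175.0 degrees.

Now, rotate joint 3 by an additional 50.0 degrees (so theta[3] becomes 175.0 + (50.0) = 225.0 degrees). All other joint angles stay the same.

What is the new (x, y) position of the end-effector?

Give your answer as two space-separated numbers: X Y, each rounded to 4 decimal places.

Answer: 6.6356 9.4562

Derivation:
joint[0] = (0.0000, 0.0000)  (base)
link 0: phi[0] = 25 = 25 deg
  cos(25 deg) = 0.9063, sin(25 deg) = 0.4226
  joint[1] = (0.0000, 0.0000) + 10.8 * (0.9063, 0.4226) = (0.0000 + 9.7881, 0.0000 + 4.5643) = (9.7881, 4.5643)
link 1: phi[1] = 25 + 70 = 95 deg
  cos(95 deg) = -0.0872, sin(95 deg) = 0.9962
  joint[2] = (9.7881, 4.5643) + 3.6 * (-0.0872, 0.9962) = (9.7881 + -0.3138, 4.5643 + 3.5863) = (9.4744, 8.1506)
link 2: phi[2] = 25 + 70 + 145 = 240 deg
  cos(240 deg) = -0.5000, sin(240 deg) = -0.8660
  joint[3] = (9.4744, 8.1506) + 3.4 * (-0.5000, -0.8660) = (9.4744 + -1.7000, 8.1506 + -2.9445) = (7.7744, 5.2061)
link 3: phi[3] = 25 + 70 + 145 + 225 = 465 deg
  cos(465 deg) = -0.2588, sin(465 deg) = 0.9659
  joint[4] = (7.7744, 5.2061) + 4.4 * (-0.2588, 0.9659) = (7.7744 + -1.1388, 5.2061 + 4.2501) = (6.6356, 9.4562)
End effector: (6.6356, 9.4562)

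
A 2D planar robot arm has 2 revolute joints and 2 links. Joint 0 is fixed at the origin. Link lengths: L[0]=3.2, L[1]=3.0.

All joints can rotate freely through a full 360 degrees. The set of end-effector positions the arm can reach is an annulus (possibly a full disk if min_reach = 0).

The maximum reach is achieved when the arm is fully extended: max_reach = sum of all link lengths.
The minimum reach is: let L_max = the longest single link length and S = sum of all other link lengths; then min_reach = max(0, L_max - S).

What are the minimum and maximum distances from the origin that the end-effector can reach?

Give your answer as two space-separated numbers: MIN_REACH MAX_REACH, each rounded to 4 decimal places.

Answer: 0.2000 6.2000

Derivation:
Link lengths: [3.2, 3.0]
max_reach = 3.2 + 3 = 6.2
L_max = max([3.2, 3.0]) = 3.2
S (sum of others) = 6.2 - 3.2 = 3
min_reach = max(0, 3.2 - 3) = max(0, 0.2) = 0.2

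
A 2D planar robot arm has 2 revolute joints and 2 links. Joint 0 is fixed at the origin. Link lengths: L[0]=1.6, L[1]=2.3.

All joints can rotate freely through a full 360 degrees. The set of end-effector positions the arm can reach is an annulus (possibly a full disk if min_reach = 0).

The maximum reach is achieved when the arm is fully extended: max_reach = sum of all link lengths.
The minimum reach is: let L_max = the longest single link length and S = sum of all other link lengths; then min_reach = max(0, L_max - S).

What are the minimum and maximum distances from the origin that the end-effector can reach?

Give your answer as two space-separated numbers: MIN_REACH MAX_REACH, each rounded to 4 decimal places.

Link lengths: [1.6, 2.3]
max_reach = 1.6 + 2.3 = 3.9
L_max = max([1.6, 2.3]) = 2.3
S (sum of others) = 3.9 - 2.3 = 1.6
min_reach = max(0, 2.3 - 1.6) = max(0, 0.7) = 0.7

Answer: 0.7000 3.9000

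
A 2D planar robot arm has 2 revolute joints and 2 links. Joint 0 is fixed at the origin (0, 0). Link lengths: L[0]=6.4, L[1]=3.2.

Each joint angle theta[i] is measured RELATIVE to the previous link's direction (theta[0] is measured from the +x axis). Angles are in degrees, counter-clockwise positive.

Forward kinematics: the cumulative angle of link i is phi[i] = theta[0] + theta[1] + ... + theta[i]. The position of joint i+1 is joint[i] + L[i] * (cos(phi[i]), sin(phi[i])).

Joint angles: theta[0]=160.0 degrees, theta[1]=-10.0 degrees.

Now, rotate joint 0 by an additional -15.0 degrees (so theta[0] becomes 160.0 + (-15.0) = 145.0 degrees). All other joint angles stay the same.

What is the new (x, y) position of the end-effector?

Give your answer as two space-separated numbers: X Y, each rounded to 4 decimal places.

joint[0] = (0.0000, 0.0000)  (base)
link 0: phi[0] = 145 = 145 deg
  cos(145 deg) = -0.8192, sin(145 deg) = 0.5736
  joint[1] = (0.0000, 0.0000) + 6.4 * (-0.8192, 0.5736) = (0.0000 + -5.2426, 0.0000 + 3.6709) = (-5.2426, 3.6709)
link 1: phi[1] = 145 + -10 = 135 deg
  cos(135 deg) = -0.7071, sin(135 deg) = 0.7071
  joint[2] = (-5.2426, 3.6709) + 3.2 * (-0.7071, 0.7071) = (-5.2426 + -2.2627, 3.6709 + 2.2627) = (-7.5053, 5.9336)
End effector: (-7.5053, 5.9336)

Answer: -7.5053 5.9336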